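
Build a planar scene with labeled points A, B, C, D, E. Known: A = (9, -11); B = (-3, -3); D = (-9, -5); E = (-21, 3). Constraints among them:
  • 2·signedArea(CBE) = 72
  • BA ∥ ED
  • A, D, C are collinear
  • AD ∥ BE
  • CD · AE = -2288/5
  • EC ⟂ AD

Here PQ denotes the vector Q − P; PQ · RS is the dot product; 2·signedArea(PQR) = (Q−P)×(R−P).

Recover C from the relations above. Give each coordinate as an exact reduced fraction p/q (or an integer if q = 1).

C = (-111/5, -3/5)

1. C_x = -111/5  [A, D, C are collinear ∩ EC ⟂ AD]
2. C_y = -3/5  [A, D, C are collinear ∩ EC ⟂ AD]
   → C = (-111/5, -3/5)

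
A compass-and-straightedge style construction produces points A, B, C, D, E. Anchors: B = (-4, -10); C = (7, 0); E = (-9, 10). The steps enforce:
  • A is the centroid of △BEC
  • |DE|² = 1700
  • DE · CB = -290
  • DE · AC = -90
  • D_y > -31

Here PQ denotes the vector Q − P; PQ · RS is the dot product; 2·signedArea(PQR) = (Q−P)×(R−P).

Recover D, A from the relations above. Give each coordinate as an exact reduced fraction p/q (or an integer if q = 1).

1. A_x = -2  [A is the centroid of △BEC]
2. A_y = 0  [A is the centroid of △BEC]
   → A = (-2, 0)
3. D_x = 1  [DE · CB = -290 ∩ DE · AC = -90]
4. D_y = -30  [DE · CB = -290 ∩ DE · AC = -90]
   → D = (1, -30)

A = (-2, 0)
D = (1, -30)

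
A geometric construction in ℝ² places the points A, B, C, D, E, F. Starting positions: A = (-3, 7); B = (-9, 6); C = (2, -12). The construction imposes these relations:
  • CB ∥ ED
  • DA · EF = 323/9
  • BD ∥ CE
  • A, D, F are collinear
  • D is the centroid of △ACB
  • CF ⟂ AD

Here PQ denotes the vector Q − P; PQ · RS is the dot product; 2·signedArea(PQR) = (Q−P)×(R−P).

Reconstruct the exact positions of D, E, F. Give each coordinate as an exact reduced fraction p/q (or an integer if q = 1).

1. D_x = -10/3  [D is the centroid of △ACB]
2. D_y = 1/3  [D is the centroid of △ACB]
   → D = (-10/3, 1/3)
3. E_x = 23/3  [CB ∥ ED ∩ BD ∥ CE]
4. E_y = -53/3  [CB ∥ ED ∩ BD ∥ CE]
   → E = (23/3, -53/3)
5. F_x = -1578/401  [A, D, F are collinear ∩ CF ⟂ AD]
6. F_y = -4693/401  [A, D, F are collinear ∩ CF ⟂ AD]
   → F = (-1578/401, -4693/401)

D = (-10/3, 1/3)
E = (23/3, -53/3)
F = (-1578/401, -4693/401)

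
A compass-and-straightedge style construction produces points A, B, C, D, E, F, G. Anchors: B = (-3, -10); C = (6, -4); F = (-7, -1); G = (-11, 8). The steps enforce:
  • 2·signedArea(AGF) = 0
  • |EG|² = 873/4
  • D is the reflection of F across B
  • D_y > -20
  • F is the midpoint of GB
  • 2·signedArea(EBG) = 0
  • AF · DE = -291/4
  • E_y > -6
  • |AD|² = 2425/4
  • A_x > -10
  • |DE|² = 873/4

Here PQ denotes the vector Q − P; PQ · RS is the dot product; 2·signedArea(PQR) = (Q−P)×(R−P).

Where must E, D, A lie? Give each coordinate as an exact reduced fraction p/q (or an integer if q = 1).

1. D_x = 1  [D is the reflection of F across B]
2. D_y = -19  [D is the reflection of F across B]
   → D = (1, -19)
3. E_x = -5  [line -18·x + -8·y + -134 = 0 ∩ |DE|² = 873/4]
4. E_y = -11/2  [line -18·x + -8·y + -134 = 0 ∩ |DE|² = 873/4]
   → E = (-5, -11/2)
5. A_x = -9  [2·signedArea(AGF) = 0 ∩ AF · DE = -291/4]
6. A_y = 7/2  [2·signedArea(AGF) = 0 ∩ AF · DE = -291/4]
   → A = (-9, 7/2)

A = (-9, 7/2)
D = (1, -19)
E = (-5, -11/2)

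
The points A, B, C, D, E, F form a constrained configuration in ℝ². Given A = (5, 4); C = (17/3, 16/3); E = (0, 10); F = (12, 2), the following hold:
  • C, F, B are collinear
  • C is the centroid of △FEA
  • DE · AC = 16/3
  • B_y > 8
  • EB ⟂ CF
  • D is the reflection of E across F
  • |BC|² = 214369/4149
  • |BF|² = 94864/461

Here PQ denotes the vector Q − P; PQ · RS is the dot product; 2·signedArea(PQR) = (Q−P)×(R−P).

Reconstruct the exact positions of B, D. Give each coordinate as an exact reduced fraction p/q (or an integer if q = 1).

B = (-320/461, 4002/461)
D = (24, -6)

1. B_x = -320/461  [C, F, B are collinear ∩ EB ⟂ CF]
2. B_y = 4002/461  [C, F, B are collinear ∩ EB ⟂ CF]
   → B = (-320/461, 4002/461)
3. D_x = 24  [D is the reflection of E across F]
4. D_y = -6  [D is the reflection of E across F]
   → D = (24, -6)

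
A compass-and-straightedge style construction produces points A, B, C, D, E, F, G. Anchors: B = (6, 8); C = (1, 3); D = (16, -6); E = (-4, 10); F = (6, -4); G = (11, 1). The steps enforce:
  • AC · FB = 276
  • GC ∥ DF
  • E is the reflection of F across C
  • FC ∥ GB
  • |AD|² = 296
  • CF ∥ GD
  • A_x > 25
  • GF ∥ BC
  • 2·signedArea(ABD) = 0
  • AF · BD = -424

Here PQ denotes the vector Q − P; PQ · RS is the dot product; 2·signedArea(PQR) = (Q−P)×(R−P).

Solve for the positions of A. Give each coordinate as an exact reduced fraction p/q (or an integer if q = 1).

1. A_x = 26  [2·signedArea(ABD) = 0 ∩ AC · FB = 276]
2. A_y = -20  [2·signedArea(ABD) = 0 ∩ AC · FB = 276]
   → A = (26, -20)

A = (26, -20)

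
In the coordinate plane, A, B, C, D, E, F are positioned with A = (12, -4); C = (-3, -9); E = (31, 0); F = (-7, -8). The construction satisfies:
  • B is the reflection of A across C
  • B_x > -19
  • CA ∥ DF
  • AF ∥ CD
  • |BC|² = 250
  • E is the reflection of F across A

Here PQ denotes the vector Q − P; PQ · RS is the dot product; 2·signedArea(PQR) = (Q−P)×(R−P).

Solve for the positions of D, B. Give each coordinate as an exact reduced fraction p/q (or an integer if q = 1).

B = (-18, -14)
D = (-22, -13)

1. D_x = -22  [CA ∥ DF ∩ AF ∥ CD]
2. D_y = -13  [CA ∥ DF ∩ AF ∥ CD]
   → D = (-22, -13)
3. B_x = -18  [B is the reflection of A across C]
4. B_y = -14  [B is the reflection of A across C]
   → B = (-18, -14)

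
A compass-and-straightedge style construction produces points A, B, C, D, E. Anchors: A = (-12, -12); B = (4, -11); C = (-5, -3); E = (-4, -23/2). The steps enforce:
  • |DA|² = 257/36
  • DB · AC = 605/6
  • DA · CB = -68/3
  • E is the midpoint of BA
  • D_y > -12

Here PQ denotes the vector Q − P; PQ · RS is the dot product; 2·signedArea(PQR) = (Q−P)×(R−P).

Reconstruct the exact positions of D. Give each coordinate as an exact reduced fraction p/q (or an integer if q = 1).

D = (-28/3, -71/6)

1. D_x = -28/3  [DA · CB = -68/3 ∩ DB · AC = 605/6]
2. D_y = -71/6  [DA · CB = -68/3 ∩ DB · AC = 605/6]
   → D = (-28/3, -71/6)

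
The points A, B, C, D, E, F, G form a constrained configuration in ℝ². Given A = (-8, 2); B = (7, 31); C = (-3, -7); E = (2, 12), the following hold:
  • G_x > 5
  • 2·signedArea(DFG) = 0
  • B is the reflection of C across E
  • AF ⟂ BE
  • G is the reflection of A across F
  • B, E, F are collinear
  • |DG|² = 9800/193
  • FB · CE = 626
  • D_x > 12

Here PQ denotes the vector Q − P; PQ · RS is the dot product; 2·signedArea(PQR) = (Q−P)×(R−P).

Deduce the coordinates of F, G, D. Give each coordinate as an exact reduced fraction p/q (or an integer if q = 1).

1. F_x = -214/193  [B, E, F are collinear ∩ AF ⟂ BE]
2. F_y = 36/193  [B, E, F are collinear ∩ AF ⟂ BE]
   → F = (-214/193, 36/193)
3. G_x = 1116/193  [G is the reflection of A across F]
4. G_y = -314/193  [G is the reflection of A across F]
   → G = (1116/193, -314/193)
5. D_x = 2446/193  [line 350/193·x + 1330/193·y + 140/193 = 0 ∩ |DG|² = 9800/193]
6. D_y = -664/193  [line 350/193·x + 1330/193·y + 140/193 = 0 ∩ |DG|² = 9800/193]
   → D = (2446/193, -664/193)

D = (2446/193, -664/193)
F = (-214/193, 36/193)
G = (1116/193, -314/193)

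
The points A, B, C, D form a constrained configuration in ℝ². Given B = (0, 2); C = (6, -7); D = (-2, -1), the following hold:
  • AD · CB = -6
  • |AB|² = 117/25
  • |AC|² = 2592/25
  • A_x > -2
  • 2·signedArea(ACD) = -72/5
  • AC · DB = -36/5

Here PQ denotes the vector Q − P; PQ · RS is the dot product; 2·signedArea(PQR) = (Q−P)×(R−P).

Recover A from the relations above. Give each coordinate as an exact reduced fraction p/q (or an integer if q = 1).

A = (-6/5, 1/5)

1. A_x = -6/5  [AC · DB = -36/5 ∩ 2·signedArea(ACD) = -72/5]
2. A_y = 1/5  [AC · DB = -36/5 ∩ 2·signedArea(ACD) = -72/5]
   → A = (-6/5, 1/5)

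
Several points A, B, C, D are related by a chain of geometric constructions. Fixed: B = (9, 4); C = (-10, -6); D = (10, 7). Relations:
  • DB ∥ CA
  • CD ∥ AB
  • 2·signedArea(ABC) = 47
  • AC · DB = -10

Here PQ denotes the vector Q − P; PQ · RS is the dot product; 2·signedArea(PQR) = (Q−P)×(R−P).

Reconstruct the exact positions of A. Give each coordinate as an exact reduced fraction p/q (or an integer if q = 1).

1. A_x = -11  [CD ∥ AB ∩ DB ∥ CA]
2. A_y = -9  [CD ∥ AB ∩ DB ∥ CA]
   → A = (-11, -9)

A = (-11, -9)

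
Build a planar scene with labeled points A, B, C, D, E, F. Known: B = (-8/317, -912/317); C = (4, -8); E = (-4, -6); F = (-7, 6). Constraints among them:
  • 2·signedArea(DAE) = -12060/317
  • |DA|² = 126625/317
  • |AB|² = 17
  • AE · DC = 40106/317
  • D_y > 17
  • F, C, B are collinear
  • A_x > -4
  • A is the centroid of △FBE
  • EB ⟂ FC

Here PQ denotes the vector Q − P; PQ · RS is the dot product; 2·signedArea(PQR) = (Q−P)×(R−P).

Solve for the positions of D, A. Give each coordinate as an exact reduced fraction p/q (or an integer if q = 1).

1. A_x = -1165/317  [A is the centroid of △FBE]
2. A_y = -304/317  [A is the centroid of △FBE]
   → A = (-1165/317, -304/317)
3. D_x = -10  [2·signedArea(DAE) = -12060/317 ∩ AE · DC = 40106/317]
4. D_y = 18  [2·signedArea(DAE) = -12060/317 ∩ AE · DC = 40106/317]
   → D = (-10, 18)

A = (-1165/317, -304/317)
D = (-10, 18)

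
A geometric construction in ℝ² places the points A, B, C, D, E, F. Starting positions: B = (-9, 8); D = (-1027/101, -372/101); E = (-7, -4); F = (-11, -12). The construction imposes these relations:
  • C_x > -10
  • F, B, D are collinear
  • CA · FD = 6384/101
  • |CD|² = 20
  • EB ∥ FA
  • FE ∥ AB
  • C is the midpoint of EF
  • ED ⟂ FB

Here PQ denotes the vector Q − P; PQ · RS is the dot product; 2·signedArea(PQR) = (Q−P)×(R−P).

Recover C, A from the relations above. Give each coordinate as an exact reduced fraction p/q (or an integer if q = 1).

1. C_x = -9  [C is the midpoint of EF]
2. C_y = -8  [C is the midpoint of EF]
   → C = (-9, -8)
3. A_x = -13  [FE ∥ AB ∩ EB ∥ FA]
4. A_y = 0  [FE ∥ AB ∩ EB ∥ FA]
   → A = (-13, 0)

A = (-13, 0)
C = (-9, -8)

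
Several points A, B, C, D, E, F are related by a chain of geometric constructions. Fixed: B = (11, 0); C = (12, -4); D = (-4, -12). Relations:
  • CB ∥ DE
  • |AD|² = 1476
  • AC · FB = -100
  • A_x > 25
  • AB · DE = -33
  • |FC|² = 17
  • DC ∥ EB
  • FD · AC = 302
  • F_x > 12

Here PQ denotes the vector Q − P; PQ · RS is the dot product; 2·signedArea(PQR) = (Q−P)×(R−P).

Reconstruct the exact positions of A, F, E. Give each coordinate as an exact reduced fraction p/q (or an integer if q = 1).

A = (26, 12)
E = (-5, -8)
F = (13, -8)

1. E_x = -5  [DC ∥ EB ∩ CB ∥ DE]
2. E_y = -8  [DC ∥ EB ∩ CB ∥ DE]
   → E = (-5, -8)
3. A_x = 26  [line 1·x + -4·y + 22 = 0 ∩ |AD|² = 1476]
4. A_y = 12  [line 1·x + -4·y + 22 = 0 ∩ |AD|² = 1476]
   → A = (26, 12)
5. F_x = 13  [line 14·x + 16·y + -54 = 0 ∩ |FC|² = 17]
6. F_y = -8  [line 14·x + 16·y + -54 = 0 ∩ |FC|² = 17]
   → F = (13, -8)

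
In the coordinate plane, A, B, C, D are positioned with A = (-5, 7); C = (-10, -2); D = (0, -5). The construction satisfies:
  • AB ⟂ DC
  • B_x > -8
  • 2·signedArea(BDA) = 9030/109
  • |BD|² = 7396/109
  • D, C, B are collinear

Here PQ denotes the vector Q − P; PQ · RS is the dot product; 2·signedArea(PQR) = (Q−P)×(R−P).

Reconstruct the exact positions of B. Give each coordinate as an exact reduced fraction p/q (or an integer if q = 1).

B = (-860/109, -287/109)

1. B_x = -860/109  [D, C, B are collinear ∩ AB ⟂ DC]
2. B_y = -287/109  [D, C, B are collinear ∩ AB ⟂ DC]
   → B = (-860/109, -287/109)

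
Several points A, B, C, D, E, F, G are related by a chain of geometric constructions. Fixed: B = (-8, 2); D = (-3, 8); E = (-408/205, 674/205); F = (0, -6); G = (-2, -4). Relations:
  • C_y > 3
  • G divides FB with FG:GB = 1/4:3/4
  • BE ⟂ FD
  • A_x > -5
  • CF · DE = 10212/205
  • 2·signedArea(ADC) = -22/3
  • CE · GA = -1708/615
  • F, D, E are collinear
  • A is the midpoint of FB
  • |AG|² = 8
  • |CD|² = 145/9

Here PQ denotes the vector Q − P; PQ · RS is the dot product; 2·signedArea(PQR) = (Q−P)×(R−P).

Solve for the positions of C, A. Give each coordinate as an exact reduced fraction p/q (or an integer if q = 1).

1. A_x = -4  [A is the midpoint of FB]
2. A_y = -2  [A is the midpoint of FB]
   → A = (-4, -2)
3. C_x = -8/3  [CF · DE = 10212/205 ∩ CE · GA = -1708/615]
4. C_y = 4  [CF · DE = 10212/205 ∩ CE · GA = -1708/615]
   → C = (-8/3, 4)

A = (-4, -2)
C = (-8/3, 4)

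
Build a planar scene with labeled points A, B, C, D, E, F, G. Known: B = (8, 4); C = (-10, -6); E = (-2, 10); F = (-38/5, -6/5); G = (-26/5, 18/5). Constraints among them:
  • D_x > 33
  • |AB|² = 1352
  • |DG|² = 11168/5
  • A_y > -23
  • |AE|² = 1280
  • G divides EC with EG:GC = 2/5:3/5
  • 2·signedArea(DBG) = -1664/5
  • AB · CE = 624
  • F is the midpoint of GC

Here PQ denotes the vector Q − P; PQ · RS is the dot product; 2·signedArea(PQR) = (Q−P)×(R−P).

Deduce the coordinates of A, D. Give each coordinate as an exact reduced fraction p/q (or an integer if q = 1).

A = (-18, -22)
D = (34, 30)

1. A_x = -18  [line -8·x + -16·y + -496 = 0 ∩ |AB|² = 1352]
2. A_y = -22  [line -8·x + -16·y + -496 = 0 ∩ |AB|² = 1352]
   → A = (-18, -22)
3. D_x = 34  [line 2/5·x + -66/5·y + 1912/5 = 0 ∩ |DG|² = 11168/5]
4. D_y = 30  [line 2/5·x + -66/5·y + 1912/5 = 0 ∩ |DG|² = 11168/5]
   → D = (34, 30)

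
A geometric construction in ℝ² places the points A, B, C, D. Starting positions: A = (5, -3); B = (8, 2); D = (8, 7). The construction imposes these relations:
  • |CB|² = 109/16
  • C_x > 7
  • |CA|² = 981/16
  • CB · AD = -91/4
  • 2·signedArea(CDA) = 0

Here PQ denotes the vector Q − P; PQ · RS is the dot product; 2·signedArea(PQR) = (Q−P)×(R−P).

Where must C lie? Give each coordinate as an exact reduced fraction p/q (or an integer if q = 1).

1. C_x = 29/4  [2·signedArea(CDA) = 0 ∩ CB · AD = -91/4]
2. C_y = 9/2  [2·signedArea(CDA) = 0 ∩ CB · AD = -91/4]
   → C = (29/4, 9/2)

C = (29/4, 9/2)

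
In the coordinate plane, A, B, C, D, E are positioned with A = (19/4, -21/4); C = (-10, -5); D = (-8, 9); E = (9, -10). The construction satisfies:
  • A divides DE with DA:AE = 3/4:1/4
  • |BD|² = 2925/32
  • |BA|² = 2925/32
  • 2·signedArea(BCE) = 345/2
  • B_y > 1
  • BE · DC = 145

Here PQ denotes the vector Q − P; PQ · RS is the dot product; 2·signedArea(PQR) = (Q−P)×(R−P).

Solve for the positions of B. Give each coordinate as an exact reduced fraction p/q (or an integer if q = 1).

1. B_x = -13/8  [2·signedArea(BCE) = 345/2 ∩ BE · DC = 145]
2. B_y = 15/8  [2·signedArea(BCE) = 345/2 ∩ BE · DC = 145]
   → B = (-13/8, 15/8)

B = (-13/8, 15/8)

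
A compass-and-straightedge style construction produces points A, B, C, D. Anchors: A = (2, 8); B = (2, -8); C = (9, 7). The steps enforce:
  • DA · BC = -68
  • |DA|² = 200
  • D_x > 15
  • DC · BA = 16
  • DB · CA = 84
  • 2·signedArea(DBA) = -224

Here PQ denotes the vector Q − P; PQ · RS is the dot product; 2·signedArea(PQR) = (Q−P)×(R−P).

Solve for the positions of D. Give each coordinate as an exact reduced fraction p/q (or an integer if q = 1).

1. D_x = 16  [DC · BA = 16 ∩ DB · CA = 84]
2. D_y = 6  [DC · BA = 16 ∩ DB · CA = 84]
   → D = (16, 6)

D = (16, 6)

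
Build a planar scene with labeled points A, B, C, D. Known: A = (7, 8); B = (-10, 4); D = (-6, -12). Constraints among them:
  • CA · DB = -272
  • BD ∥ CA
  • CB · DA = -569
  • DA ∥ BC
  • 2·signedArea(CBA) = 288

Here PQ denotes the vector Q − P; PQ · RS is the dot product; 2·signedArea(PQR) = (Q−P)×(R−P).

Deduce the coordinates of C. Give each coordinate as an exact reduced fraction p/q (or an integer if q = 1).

1. C_x = 3  [BD ∥ CA ∩ DA ∥ BC]
2. C_y = 24  [BD ∥ CA ∩ DA ∥ BC]
   → C = (3, 24)

C = (3, 24)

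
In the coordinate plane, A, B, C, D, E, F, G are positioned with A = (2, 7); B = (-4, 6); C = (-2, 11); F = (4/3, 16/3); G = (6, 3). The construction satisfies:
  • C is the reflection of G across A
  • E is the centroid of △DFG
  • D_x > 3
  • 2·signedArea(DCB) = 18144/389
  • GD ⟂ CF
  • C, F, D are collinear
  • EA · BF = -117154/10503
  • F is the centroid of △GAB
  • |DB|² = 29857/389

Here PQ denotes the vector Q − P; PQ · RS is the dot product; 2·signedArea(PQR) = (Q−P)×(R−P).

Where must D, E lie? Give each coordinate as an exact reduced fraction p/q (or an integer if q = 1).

D = (1382/389, 607/389)
E = (12704/3501, 11546/3501)

1. D_x = 1382/389  [C, F, D are collinear ∩ GD ⟂ CF]
2. D_y = 607/389  [C, F, D are collinear ∩ GD ⟂ CF]
   → D = (1382/389, 607/389)
3. E_x = 12704/3501  [E is the centroid of △DFG]
4. E_y = 11546/3501  [E is the centroid of △DFG]
   → E = (12704/3501, 11546/3501)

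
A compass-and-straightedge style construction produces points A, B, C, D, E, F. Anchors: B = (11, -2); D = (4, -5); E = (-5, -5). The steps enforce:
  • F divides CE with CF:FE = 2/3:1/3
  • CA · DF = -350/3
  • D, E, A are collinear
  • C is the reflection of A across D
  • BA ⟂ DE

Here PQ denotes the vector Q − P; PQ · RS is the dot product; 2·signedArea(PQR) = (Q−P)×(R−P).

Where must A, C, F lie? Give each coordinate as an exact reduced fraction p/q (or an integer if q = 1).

1. A_x = 11  [D, E, A are collinear ∩ BA ⟂ DE]
2. A_y = -5  [D, E, A are collinear ∩ BA ⟂ DE]
   → A = (11, -5)
3. C_x = -3  [C is the reflection of A across D]
4. C_y = -5  [C is the reflection of A across D]
   → C = (-3, -5)
5. F_x = -13/3  [F divides CE with CF:FE = 2/3:1/3]
6. F_y = -5  [F divides CE with CF:FE = 2/3:1/3]
   → F = (-13/3, -5)

A = (11, -5)
C = (-3, -5)
F = (-13/3, -5)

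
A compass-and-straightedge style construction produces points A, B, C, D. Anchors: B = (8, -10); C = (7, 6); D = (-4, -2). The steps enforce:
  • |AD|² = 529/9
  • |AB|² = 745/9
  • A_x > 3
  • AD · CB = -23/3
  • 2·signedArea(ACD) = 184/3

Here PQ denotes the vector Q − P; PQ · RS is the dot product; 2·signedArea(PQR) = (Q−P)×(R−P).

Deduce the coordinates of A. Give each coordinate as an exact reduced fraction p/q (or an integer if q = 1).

1. A_x = 11/3  [AD · CB = -23/3 ∩ 2·signedArea(ACD) = 184/3]
2. A_y = -2  [AD · CB = -23/3 ∩ 2·signedArea(ACD) = 184/3]
   → A = (11/3, -2)

A = (11/3, -2)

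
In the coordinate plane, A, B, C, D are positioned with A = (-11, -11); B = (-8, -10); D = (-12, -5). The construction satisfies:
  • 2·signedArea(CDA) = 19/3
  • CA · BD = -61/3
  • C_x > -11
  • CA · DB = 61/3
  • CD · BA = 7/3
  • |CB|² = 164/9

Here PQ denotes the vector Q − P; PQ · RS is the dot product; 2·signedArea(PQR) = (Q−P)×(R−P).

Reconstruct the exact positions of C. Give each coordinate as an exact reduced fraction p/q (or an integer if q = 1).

C = (-32/3, -20/3)

1. C_x = -32/3  [CA · DB = 61/3 ∩ 2·signedArea(CDA) = 19/3]
2. C_y = -20/3  [CA · DB = 61/3 ∩ 2·signedArea(CDA) = 19/3]
   → C = (-32/3, -20/3)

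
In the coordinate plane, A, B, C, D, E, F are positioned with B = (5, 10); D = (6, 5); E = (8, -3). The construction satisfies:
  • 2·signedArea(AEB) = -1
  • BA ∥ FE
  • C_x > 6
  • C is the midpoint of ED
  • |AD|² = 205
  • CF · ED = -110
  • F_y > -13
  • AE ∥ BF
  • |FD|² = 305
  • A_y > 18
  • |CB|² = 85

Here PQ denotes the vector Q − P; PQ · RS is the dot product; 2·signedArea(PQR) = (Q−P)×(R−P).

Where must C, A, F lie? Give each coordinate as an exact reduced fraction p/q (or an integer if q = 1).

1. C_x = 7  [C is the midpoint of ED]
2. C_y = 1  [C is the midpoint of ED]
   → C = (7, 1)
3. A_x = 3  [line -13·x + -3·y + 96 = 0 ∩ |AD|² = 205]
4. A_y = 19  [line -13·x + -3·y + 96 = 0 ∩ |AD|² = 205]
   → A = (3, 19)
5. F_x = 10  [BA ∥ FE ∩ AE ∥ BF]
6. F_y = -12  [BA ∥ FE ∩ AE ∥ BF]
   → F = (10, -12)

A = (3, 19)
C = (7, 1)
F = (10, -12)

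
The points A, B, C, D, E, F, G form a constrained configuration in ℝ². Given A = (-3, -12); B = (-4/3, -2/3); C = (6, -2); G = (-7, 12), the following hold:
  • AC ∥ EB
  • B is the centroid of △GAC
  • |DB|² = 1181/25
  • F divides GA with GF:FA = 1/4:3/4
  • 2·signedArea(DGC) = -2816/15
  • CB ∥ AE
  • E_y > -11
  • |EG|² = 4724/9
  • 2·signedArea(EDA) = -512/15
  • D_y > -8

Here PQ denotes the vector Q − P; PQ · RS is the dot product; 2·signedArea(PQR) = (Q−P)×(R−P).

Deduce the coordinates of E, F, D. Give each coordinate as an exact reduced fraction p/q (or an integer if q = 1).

D = (-7/3, -112/15)
E = (-31/3, -32/3)
F = (-6, 6)

1. E_x = -31/3  [AC ∥ EB ∩ CB ∥ AE]
2. E_y = -32/3  [AC ∥ EB ∩ CB ∥ AE]
   → E = (-31/3, -32/3)
3. F_x = -6  [F divides GA with GF:FA = 1/4:3/4]
4. F_y = 6  [F divides GA with GF:FA = 1/4:3/4]
   → F = (-6, 6)
5. D_x = -7/3  [2·signedArea(DGC) = -2816/15 ∩ 2·signedArea(EDA) = -512/15]
6. D_y = -112/15  [2·signedArea(DGC) = -2816/15 ∩ 2·signedArea(EDA) = -512/15]
   → D = (-7/3, -112/15)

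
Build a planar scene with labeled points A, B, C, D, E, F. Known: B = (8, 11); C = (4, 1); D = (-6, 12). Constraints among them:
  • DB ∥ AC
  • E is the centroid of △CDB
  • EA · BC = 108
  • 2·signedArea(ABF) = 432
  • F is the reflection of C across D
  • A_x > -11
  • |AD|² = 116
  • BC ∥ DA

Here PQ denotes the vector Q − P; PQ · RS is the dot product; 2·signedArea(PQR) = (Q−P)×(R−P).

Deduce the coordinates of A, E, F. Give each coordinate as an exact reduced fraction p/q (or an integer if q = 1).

A = (-10, 2)
E = (2, 8)
F = (-16, 23)

1. A_x = -10  [DB ∥ AC ∩ BC ∥ DA]
2. A_y = 2  [DB ∥ AC ∩ BC ∥ DA]
   → A = (-10, 2)
3. E_x = 2  [E is the centroid of △CDB]
4. E_y = 8  [E is the centroid of △CDB]
   → E = (2, 8)
5. F_x = -16  [F is the reflection of C across D]
6. F_y = 23  [F is the reflection of C across D]
   → F = (-16, 23)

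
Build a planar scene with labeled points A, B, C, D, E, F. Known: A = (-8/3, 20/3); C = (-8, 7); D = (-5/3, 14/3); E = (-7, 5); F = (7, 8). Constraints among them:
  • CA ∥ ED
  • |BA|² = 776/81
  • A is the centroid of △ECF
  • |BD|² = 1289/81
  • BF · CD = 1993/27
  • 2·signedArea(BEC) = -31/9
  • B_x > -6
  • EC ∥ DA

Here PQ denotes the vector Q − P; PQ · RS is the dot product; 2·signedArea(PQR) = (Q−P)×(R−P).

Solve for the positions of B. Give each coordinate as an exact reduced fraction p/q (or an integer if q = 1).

B = (-50/9, 50/9)

1. B_x = -50/9  [2·signedArea(BEC) = -31/9 ∩ BF · CD = 1993/27]
2. B_y = 50/9  [2·signedArea(BEC) = -31/9 ∩ BF · CD = 1993/27]
   → B = (-50/9, 50/9)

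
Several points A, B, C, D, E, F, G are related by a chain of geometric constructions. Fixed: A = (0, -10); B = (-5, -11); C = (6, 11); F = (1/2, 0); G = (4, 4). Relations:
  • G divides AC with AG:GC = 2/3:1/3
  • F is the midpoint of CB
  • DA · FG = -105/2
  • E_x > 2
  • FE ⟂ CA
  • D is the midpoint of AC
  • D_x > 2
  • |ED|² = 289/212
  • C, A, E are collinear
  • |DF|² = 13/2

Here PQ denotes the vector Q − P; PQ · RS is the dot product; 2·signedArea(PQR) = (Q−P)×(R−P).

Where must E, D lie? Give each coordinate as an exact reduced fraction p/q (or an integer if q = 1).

D = (3, 1/2)
E = (142/53, -33/53)

1. E_x = 142/53  [C, A, E are collinear ∩ FE ⟂ CA]
2. E_y = -33/53  [C, A, E are collinear ∩ FE ⟂ CA]
   → E = (142/53, -33/53)
3. D_x = 3  [D is the midpoint of AC]
4. D_y = 1/2  [D is the midpoint of AC]
   → D = (3, 1/2)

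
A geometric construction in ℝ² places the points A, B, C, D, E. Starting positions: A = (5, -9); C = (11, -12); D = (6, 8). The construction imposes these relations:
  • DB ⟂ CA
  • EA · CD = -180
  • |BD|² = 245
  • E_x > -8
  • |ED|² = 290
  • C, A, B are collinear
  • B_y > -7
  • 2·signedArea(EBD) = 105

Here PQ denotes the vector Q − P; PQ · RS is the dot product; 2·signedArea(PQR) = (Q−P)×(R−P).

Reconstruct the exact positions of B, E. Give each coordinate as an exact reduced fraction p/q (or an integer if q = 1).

1. B_x = -1  [C, A, B are collinear ∩ DB ⟂ CA]
2. B_y = -6  [C, A, B are collinear ∩ DB ⟂ CA]
   → B = (-1, -6)
3. E_x = -7  [2·signedArea(EBD) = 105 ∩ EA · CD = -180]
4. E_y = -3  [2·signedArea(EBD) = 105 ∩ EA · CD = -180]
   → E = (-7, -3)

B = (-1, -6)
E = (-7, -3)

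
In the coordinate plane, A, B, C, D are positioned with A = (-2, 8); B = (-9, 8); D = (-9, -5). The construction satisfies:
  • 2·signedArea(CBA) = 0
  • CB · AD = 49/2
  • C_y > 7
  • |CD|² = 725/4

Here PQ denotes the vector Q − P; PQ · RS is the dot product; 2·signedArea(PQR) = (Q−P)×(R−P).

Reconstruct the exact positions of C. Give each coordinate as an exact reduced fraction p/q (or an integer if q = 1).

C = (-11/2, 8)

1. C_x = -11/2  [2·signedArea(CBA) = 0 ∩ CB · AD = 49/2]
2. C_y = 8  [2·signedArea(CBA) = 0 ∩ CB · AD = 49/2]
   → C = (-11/2, 8)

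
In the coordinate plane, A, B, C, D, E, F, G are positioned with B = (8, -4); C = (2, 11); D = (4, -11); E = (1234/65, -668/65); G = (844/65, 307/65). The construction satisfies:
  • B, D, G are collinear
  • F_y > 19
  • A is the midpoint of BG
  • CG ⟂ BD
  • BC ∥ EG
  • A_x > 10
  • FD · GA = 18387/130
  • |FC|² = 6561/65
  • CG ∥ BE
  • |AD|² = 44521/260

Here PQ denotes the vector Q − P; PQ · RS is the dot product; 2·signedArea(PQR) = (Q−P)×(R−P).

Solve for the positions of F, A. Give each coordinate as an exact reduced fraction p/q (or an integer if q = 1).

A = (682/65, 47/130)
F = (454/65, 1282/65)

1. A_x = 682/65  [A is the midpoint of BG]
2. A_y = 47/130  [A is the midpoint of BG]
   → A = (682/65, 47/130)
3. F_x = 454/65  [line 162/65·x + 567/130·y + -6723/65 = 0 ∩ |FC|² = 6561/65]
4. F_y = 1282/65  [line 162/65·x + 567/130·y + -6723/65 = 0 ∩ |FC|² = 6561/65]
   → F = (454/65, 1282/65)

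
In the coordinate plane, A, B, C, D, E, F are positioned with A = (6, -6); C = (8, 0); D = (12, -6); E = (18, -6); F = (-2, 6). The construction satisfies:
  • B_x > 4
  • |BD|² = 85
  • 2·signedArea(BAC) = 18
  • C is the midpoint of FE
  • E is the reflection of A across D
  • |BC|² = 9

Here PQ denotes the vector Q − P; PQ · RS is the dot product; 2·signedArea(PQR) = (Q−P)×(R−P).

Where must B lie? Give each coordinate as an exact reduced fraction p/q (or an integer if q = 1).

B = (5, 0)

1. B_x = 5  [line -6·x + 2·y + 30 = 0 ∩ |BD|² = 85]
2. B_y = 0  [line -6·x + 2·y + 30 = 0 ∩ |BD|² = 85]
   → B = (5, 0)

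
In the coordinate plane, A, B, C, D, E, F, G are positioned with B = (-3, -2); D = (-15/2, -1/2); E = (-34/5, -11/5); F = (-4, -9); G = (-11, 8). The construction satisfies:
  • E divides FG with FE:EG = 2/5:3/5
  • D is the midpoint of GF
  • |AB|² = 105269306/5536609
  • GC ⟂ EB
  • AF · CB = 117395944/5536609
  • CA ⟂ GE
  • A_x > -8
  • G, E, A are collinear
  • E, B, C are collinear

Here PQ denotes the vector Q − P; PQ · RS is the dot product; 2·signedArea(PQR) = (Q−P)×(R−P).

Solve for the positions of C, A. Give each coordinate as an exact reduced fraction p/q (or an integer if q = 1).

1. C_x = -1892/181  [E, B, C are collinear ∩ GC ⟂ EB]
2. C_y = -433/181  [E, B, C are collinear ∩ GC ⟂ EB]
   → C = (-1892/181, -433/181)
3. A_x = -222134/30589  [G, E, A are collinear ∩ CA ⟂ GE]
4. A_y = -32983/30589  [G, E, A are collinear ∩ CA ⟂ GE]
   → A = (-222134/30589, -32983/30589)

A = (-222134/30589, -32983/30589)
C = (-1892/181, -433/181)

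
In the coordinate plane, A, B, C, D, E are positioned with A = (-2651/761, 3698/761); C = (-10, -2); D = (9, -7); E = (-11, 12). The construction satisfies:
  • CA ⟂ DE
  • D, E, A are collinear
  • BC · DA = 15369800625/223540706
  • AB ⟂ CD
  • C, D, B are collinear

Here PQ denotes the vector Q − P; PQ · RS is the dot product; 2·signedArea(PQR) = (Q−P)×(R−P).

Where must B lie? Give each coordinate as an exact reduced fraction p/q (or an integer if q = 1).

1. B_x = -1643161/293746  [C, D, B are collinear ∩ AB ⟂ CD]
2. B_y = -928097/293746  [C, D, B are collinear ∩ AB ⟂ CD]
   → B = (-1643161/293746, -928097/293746)

B = (-1643161/293746, -928097/293746)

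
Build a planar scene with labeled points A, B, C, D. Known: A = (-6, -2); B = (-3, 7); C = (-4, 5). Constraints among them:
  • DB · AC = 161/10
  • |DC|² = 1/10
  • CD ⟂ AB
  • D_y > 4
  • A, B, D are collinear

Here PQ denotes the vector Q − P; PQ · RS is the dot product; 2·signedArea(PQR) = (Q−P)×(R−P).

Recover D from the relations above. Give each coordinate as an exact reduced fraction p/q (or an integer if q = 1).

1. D_x = -37/10  [A, B, D are collinear ∩ CD ⟂ AB]
2. D_y = 49/10  [A, B, D are collinear ∩ CD ⟂ AB]
   → D = (-37/10, 49/10)

D = (-37/10, 49/10)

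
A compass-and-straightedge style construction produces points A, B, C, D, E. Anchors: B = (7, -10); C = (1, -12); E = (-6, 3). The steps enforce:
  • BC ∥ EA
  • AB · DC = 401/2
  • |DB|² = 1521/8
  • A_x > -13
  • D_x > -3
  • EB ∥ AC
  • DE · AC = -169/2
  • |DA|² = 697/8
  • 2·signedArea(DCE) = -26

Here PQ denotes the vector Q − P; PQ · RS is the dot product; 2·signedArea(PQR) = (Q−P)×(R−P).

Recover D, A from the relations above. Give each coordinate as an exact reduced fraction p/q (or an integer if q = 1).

1. A_x = -12  [EB ∥ AC ∩ BC ∥ EA]
2. A_y = 1  [EB ∥ AC ∩ BC ∥ EA]
   → A = (-12, 1)
3. D_x = -11/4  [2·signedArea(DCE) = -26 ∩ DE · AC = -169/2]
4. D_y = -1/4  [2·signedArea(DCE) = -26 ∩ DE · AC = -169/2]
   → D = (-11/4, -1/4)

A = (-12, 1)
D = (-11/4, -1/4)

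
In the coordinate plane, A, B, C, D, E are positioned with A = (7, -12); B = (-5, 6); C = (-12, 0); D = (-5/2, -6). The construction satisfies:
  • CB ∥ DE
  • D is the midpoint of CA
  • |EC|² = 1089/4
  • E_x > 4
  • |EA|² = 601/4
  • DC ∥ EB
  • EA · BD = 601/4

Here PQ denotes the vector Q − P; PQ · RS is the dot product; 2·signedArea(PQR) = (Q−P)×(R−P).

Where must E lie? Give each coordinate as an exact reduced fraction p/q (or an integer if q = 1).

1. E_x = 9/2  [DC ∥ EB ∩ CB ∥ DE]
2. E_y = 0  [DC ∥ EB ∩ CB ∥ DE]
   → E = (9/2, 0)

E = (9/2, 0)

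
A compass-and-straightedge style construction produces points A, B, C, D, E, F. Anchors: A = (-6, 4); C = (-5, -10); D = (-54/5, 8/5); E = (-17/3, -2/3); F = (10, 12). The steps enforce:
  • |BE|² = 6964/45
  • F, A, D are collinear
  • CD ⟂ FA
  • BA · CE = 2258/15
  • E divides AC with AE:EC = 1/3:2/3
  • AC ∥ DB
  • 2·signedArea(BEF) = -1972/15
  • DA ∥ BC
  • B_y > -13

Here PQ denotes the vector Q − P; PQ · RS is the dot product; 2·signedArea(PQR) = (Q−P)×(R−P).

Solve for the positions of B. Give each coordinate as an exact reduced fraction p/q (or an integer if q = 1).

1. B_x = -49/5  [DA ∥ BC ∩ AC ∥ DB]
2. B_y = -62/5  [DA ∥ BC ∩ AC ∥ DB]
   → B = (-49/5, -62/5)

B = (-49/5, -62/5)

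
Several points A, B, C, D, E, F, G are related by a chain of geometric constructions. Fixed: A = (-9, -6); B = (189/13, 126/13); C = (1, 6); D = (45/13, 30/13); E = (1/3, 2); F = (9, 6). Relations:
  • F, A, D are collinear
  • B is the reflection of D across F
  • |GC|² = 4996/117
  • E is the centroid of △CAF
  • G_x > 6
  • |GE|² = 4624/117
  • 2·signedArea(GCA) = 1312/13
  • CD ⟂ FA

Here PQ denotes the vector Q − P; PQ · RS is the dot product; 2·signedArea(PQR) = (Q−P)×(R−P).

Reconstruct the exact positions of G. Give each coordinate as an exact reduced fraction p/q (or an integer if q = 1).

1. G_x = 257/39  [line 12·x + -10·y + -688/13 = 0 ∩ |GE|² = 4624/117]
2. G_y = 34/13  [line 12·x + -10·y + -688/13 = 0 ∩ |GE|² = 4624/117]
   → G = (257/39, 34/13)

G = (257/39, 34/13)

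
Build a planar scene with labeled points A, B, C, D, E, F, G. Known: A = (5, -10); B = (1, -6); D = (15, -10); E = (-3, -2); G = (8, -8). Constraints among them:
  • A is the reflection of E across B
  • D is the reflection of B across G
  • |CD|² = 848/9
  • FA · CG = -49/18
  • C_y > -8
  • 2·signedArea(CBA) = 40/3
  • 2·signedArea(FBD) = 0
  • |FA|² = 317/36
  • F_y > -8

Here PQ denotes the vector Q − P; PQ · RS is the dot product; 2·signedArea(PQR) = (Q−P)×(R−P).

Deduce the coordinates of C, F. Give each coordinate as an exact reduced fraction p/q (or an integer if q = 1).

C = (17/3, -22/3)
F = (41/6, -23/3)

1. C_x = 17/3  [line 4·x + 4·y + 20/3 = 0 ∩ |CD|² = 848/9]
2. C_y = -22/3  [line 4·x + 4·y + 20/3 = 0 ∩ |CD|² = 848/9]
   → C = (17/3, -22/3)
3. F_x = 41/6  [2·signedArea(FBD) = 0 ∩ FA · CG = -49/18]
4. F_y = -23/3  [2·signedArea(FBD) = 0 ∩ FA · CG = -49/18]
   → F = (41/6, -23/3)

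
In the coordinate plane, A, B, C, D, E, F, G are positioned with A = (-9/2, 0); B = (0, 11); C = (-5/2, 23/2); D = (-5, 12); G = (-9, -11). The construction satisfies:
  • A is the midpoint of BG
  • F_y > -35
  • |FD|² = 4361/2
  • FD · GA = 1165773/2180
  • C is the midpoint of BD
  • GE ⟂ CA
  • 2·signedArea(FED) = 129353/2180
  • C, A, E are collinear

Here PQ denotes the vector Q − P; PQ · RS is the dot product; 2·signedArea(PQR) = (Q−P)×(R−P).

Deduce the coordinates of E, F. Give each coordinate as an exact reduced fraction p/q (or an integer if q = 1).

1. E_x = -7073/1090  [C, A, E are collinear ∩ GE ⟂ CA]
2. E_y = -6233/545  [C, A, E are collinear ∩ GE ⟂ CA]
   → E = (-7073/1090, -6233/545)
3. F_x = -11421/1090  [FD · GA = 1165773/2180 ∩ 2·signedArea(FED) = 129353/2180]
4. F_y = -37467/1090  [FD · GA = 1165773/2180 ∩ 2·signedArea(FED) = 129353/2180]
   → F = (-11421/1090, -37467/1090)

E = (-7073/1090, -6233/545)
F = (-11421/1090, -37467/1090)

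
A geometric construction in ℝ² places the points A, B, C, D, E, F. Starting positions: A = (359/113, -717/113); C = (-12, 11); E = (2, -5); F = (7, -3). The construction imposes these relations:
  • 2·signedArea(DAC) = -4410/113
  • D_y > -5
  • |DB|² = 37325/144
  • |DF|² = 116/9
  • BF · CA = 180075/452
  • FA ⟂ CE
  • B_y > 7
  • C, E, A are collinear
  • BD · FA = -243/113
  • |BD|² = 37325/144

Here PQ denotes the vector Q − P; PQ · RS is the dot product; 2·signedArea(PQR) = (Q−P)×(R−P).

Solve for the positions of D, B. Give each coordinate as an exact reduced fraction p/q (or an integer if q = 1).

1. D_x = 11/3  [line -1960/113·x + -1715/113·y + -245/113 = 0 ∩ |DF|² = 116/9]
2. D_y = -13/3  [line -1960/113·x + -1715/113·y + -245/113 = 0 ∩ |DF|² = 116/9]
   → D = (11/3, -13/3)
3. B_x = -29/4  [BF · CA = 180075/452 ∩ BD · FA = -243/113]
4. B_y = 15/2  [BF · CA = 180075/452 ∩ BD · FA = -243/113]
   → B = (-29/4, 15/2)

B = (-29/4, 15/2)
D = (11/3, -13/3)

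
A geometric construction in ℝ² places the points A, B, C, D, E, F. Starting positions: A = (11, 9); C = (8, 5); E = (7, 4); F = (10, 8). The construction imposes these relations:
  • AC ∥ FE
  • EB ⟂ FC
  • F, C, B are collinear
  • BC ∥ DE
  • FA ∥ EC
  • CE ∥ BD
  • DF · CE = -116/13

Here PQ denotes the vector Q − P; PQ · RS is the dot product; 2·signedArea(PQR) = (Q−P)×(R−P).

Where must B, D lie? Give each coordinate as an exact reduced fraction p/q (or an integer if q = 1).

B = (94/13, 50/13)
D = (81/13, 37/13)

1. B_x = 94/13  [F, C, B are collinear ∩ EB ⟂ FC]
2. B_y = 50/13  [F, C, B are collinear ∩ EB ⟂ FC]
   → B = (94/13, 50/13)
3. D_x = 81/13  [BC ∥ DE ∩ CE ∥ BD]
4. D_y = 37/13  [BC ∥ DE ∩ CE ∥ BD]
   → D = (81/13, 37/13)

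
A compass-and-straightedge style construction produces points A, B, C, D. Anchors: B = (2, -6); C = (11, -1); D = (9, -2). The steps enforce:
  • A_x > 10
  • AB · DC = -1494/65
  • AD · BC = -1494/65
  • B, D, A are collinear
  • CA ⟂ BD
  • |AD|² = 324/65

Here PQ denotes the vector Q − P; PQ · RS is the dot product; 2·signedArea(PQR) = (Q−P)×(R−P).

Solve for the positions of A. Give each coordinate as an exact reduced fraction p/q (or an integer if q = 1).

1. A_x = 711/65  [B, D, A are collinear ∩ CA ⟂ BD]
2. A_y = -58/65  [B, D, A are collinear ∩ CA ⟂ BD]
   → A = (711/65, -58/65)

A = (711/65, -58/65)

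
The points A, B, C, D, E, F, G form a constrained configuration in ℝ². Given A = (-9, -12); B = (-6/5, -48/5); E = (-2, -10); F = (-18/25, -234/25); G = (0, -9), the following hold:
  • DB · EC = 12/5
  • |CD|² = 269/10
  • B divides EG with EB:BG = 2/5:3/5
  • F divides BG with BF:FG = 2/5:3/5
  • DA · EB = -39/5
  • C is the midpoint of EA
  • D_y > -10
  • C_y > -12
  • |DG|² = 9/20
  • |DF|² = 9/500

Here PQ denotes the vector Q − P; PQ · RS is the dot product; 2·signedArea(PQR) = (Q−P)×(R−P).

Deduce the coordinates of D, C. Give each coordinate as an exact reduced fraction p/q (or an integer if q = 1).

C = (-11/2, -11)
D = (-3/5, -93/10)

1. D_x = -3/5  [line -4/5·x + -2/5·y + -21/5 = 0 ∩ |DF|² = 9/500]
2. D_y = -93/10  [line -4/5·x + -2/5·y + -21/5 = 0 ∩ |DF|² = 9/500]
   → D = (-3/5, -93/10)
3. C_x = -11/2  [C is the midpoint of EA]
4. C_y = -11  [C is the midpoint of EA]
   → C = (-11/2, -11)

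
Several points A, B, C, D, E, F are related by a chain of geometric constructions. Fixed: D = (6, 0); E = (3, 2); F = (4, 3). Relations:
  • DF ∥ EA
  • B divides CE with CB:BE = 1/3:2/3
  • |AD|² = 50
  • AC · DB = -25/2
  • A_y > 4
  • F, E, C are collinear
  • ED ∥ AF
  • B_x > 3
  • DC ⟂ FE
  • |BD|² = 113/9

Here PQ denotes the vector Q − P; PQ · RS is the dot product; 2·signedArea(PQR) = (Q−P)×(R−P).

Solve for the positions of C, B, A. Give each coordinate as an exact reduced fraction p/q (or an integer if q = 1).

1. C_x = 7/2  [F, E, C are collinear ∩ DC ⟂ FE]
2. C_y = 5/2  [F, E, C are collinear ∩ DC ⟂ FE]
   → C = (7/2, 5/2)
3. B_x = 10/3  [B divides CE with CB:BE = 1/3:2/3]
4. B_y = 7/3  [B divides CE with CB:BE = 1/3:2/3]
   → B = (10/3, 7/3)
5. A_x = 1  [ED ∥ AF ∩ DF ∥ EA]
6. A_y = 5  [ED ∥ AF ∩ DF ∥ EA]
   → A = (1, 5)

A = (1, 5)
B = (10/3, 7/3)
C = (7/2, 5/2)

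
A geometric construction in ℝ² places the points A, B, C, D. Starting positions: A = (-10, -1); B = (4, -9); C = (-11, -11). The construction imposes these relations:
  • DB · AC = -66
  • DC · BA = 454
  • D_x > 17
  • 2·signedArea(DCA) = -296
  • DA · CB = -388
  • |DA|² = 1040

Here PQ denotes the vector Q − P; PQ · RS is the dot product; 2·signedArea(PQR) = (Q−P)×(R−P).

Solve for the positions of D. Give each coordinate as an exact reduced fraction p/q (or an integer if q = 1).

1. D_x = 18  [DA · CB = -388 ∩ DC · BA = 454]
2. D_y = -17  [DA · CB = -388 ∩ DC · BA = 454]
   → D = (18, -17)

D = (18, -17)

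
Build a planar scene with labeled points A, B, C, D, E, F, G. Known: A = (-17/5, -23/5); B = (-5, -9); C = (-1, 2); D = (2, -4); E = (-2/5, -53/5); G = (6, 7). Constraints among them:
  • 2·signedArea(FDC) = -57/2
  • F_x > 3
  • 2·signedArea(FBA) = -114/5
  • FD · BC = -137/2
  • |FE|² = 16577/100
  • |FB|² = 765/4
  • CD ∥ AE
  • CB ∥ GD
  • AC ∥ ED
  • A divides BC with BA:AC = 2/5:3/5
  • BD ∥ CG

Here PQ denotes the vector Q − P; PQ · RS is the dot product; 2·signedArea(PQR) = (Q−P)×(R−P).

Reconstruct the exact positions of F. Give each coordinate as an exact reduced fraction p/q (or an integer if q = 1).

F = (4, 3/2)

1. F_x = 4  [2·signedArea(FDC) = -57/2 ∩ 2·signedArea(FBA) = -114/5]
2. F_y = 3/2  [2·signedArea(FDC) = -57/2 ∩ 2·signedArea(FBA) = -114/5]
   → F = (4, 3/2)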